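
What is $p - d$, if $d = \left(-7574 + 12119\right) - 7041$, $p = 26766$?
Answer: $29262$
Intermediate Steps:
$d = -2496$ ($d = 4545 - 7041 = -2496$)
$p - d = 26766 - -2496 = 26766 + 2496 = 29262$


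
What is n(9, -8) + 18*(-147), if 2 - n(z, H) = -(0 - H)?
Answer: -2636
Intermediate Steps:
n(z, H) = 2 - H (n(z, H) = 2 - (-1)*(0 - H) = 2 - (-1)*(-H) = 2 - H)
n(9, -8) + 18*(-147) = (2 - 1*(-8)) + 18*(-147) = (2 + 8) - 2646 = 10 - 2646 = -2636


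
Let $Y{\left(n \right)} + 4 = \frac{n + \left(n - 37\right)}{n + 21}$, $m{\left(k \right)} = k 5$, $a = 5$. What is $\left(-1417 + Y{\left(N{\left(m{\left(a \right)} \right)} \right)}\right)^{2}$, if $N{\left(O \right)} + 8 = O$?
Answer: $\frac{2916108001}{1444} \approx 2.0195 \cdot 10^{6}$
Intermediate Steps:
$m{\left(k \right)} = 5 k$
$N{\left(O \right)} = -8 + O$
$Y{\left(n \right)} = -4 + \frac{-37 + 2 n}{21 + n}$ ($Y{\left(n \right)} = -4 + \frac{n + \left(n - 37\right)}{n + 21} = -4 + \frac{n + \left(-37 + n\right)}{21 + n} = -4 + \frac{-37 + 2 n}{21 + n}$)
$\left(-1417 + Y{\left(N{\left(m{\left(a \right)} \right)} \right)}\right)^{2} = \left(-1417 + \frac{-121 - 2 \left(-8 + 5 \cdot 5\right)}{21 + \left(-8 + 5 \cdot 5\right)}\right)^{2} = \left(-1417 + \frac{-121 - 2 \left(-8 + 25\right)}{21 + \left(-8 + 25\right)}\right)^{2} = \left(-1417 + \frac{-121 - 34}{21 + 17}\right)^{2} = \left(-1417 + \frac{-121 - 34}{38}\right)^{2} = \left(-1417 + \frac{1}{38} \left(-155\right)\right)^{2} = \left(-1417 - \frac{155}{38}\right)^{2} = \left(- \frac{54001}{38}\right)^{2} = \frac{2916108001}{1444}$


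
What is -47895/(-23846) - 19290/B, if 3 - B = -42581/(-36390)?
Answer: -16735822802445/1587881294 ≈ -10540.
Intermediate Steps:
B = 66589/36390 (B = 3 - (-42581)/(-36390) = 3 - (-42581)*(-1)/36390 = 3 - 1*42581/36390 = 3 - 42581/36390 = 66589/36390 ≈ 1.8299)
-47895/(-23846) - 19290/B = -47895/(-23846) - 19290/66589/36390 = -47895*(-1/23846) - 19290*36390/66589 = 47895/23846 - 701963100/66589 = -16735822802445/1587881294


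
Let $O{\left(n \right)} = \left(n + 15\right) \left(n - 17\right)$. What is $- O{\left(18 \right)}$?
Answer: $-33$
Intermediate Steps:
$O{\left(n \right)} = \left(-17 + n\right) \left(15 + n\right)$ ($O{\left(n \right)} = \left(15 + n\right) \left(-17 + n\right) = \left(-17 + n\right) \left(15 + n\right)$)
$- O{\left(18 \right)} = - (-255 + 18^{2} - 36) = - (-255 + 324 - 36) = \left(-1\right) 33 = -33$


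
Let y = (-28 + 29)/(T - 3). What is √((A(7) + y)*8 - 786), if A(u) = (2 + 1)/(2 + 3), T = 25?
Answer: I*√2362030/55 ≈ 27.943*I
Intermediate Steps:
y = 1/22 (y = (-28 + 29)/(25 - 3) = 1/22 ≈ 0.045455)
A(u) = ⅗ (A(u) = 3/5 = 3*(⅕) = ⅗)
√((A(7) + y)*8 - 786) = √((⅗ + 1/22)*8 - 786) = √((71/110)*8 - 786) = √(284/55 - 786) = √(-42946/55) = I*√2362030/55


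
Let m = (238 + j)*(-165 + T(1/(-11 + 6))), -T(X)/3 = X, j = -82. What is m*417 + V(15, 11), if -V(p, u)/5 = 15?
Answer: -53473119/5 ≈ -1.0695e+7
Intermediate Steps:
T(X) = -3*X
V(p, u) = -75 (V(p, u) = -5*15 = -75)
m = -128232/5 (m = (238 - 82)*(-165 - 3/(-11 + 6)) = 156*(-165 - 3/(-5)) = 156*(-165 - 3*(-⅕)) = 156*(-165 + ⅗) = 156*(-822/5) = -128232/5 ≈ -25646.)
m*417 + V(15, 11) = -128232/5*417 - 75 = -53472744/5 - 75 = -53473119/5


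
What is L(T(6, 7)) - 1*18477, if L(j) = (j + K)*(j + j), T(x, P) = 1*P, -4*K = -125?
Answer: -35883/2 ≈ -17942.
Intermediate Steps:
K = 125/4 (K = -¼*(-125) = 125/4 ≈ 31.250)
T(x, P) = P
L(j) = 2*j*(125/4 + j) (L(j) = (j + 125/4)*(j + j) = (125/4 + j)*(2*j) = 2*j*(125/4 + j))
L(T(6, 7)) - 1*18477 = (½)*7*(125 + 4*7) - 1*18477 = (½)*7*(125 + 28) - 18477 = (½)*7*153 - 18477 = 1071/2 - 18477 = -35883/2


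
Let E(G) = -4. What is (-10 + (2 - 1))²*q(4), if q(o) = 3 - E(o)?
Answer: 567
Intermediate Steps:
q(o) = 7 (q(o) = 3 - 1*(-4) = 3 + 4 = 7)
(-10 + (2 - 1))²*q(4) = (-10 + (2 - 1))²*7 = (-10 + 1)²*7 = (-9)²*7 = 81*7 = 567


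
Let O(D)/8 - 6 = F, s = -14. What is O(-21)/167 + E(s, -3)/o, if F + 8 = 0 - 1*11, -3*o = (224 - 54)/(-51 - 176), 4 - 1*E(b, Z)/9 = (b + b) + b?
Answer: 23532649/14195 ≈ 1657.8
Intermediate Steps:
E(b, Z) = 36 - 27*b (E(b, Z) = 36 - 9*((b + b) + b) = 36 - 9*(2*b + b) = 36 - 27*b)
o = 170/681 (o = -(224 - 54)/(3*(-51 - 176)) = -170/(3*(-227)) = -170*(-1)/(3*227) = -⅓*(-170/227) = 170/681 ≈ 0.24963)
F = -19 (F = -8 + (0 - 1*11) = -8 + (0 - 11) = -8 - 11 = -19)
O(D) = -104 (O(D) = 48 + 8*(-19) = 48 - 152 = -104)
O(-21)/167 + E(s, -3)/o = -104/167 + (36 - 27*(-14))/(170/681) = -104*1/167 + (36 + 378)*(681/170) = -104/167 + 414*(681/170) = -104/167 + 140967/85 = 23532649/14195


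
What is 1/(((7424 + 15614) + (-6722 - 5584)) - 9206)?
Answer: 1/1526 ≈ 0.00065531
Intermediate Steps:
1/(((7424 + 15614) + (-6722 - 5584)) - 9206) = 1/((23038 - 12306) - 9206) = 1/(10732 - 9206) = 1/1526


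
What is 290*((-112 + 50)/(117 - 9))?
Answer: -4495/27 ≈ -166.48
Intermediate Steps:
290*((-112 + 50)/(117 - 9)) = 290*(-62/108) = 290*(-62*1/108) = 290*(-31/54) = -4495/27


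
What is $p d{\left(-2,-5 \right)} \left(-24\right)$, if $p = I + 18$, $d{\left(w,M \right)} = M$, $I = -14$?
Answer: $480$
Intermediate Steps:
$p = 4$ ($p = -14 + 18 = 4$)
$p d{\left(-2,-5 \right)} \left(-24\right) = 4 \left(-5\right) \left(-24\right) = \left(-20\right) \left(-24\right) = 480$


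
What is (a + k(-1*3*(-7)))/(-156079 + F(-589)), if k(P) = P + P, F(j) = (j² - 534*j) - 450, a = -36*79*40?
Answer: -18953/84153 ≈ -0.22522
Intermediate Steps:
a = -113760 (a = -2844*40 = -113760)
F(j) = -450 + j² - 534*j
k(P) = 2*P
(a + k(-1*3*(-7)))/(-156079 + F(-589)) = (-113760 + 2*(-1*3*(-7)))/(-156079 + (-450 + (-589)² - 534*(-589))) = (-113760 + 2*(-3*(-7)))/(-156079 + (-450 + 346921 + 314526)) = (-113760 + 2*21)/(-156079 + 660997) = (-113760 + 42)/504918 = -113718*1/504918 = -18953/84153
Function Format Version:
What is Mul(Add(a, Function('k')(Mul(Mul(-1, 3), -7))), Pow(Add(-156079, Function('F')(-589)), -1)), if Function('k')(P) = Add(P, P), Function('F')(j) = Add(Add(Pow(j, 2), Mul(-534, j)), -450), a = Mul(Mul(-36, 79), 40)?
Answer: Rational(-18953, 84153) ≈ -0.22522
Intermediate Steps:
a = -113760 (a = Mul(-2844, 40) = -113760)
Function('F')(j) = Add(-450, Pow(j, 2), Mul(-534, j))
Function('k')(P) = Mul(2, P)
Mul(Add(a, Function('k')(Mul(Mul(-1, 3), -7))), Pow(Add(-156079, Function('F')(-589)), -1)) = Mul(Add(-113760, Mul(2, Mul(Mul(-1, 3), -7))), Pow(Add(-156079, Add(-450, Pow(-589, 2), Mul(-534, -589))), -1)) = Mul(Add(-113760, Mul(2, Mul(-3, -7))), Pow(Add(-156079, Add(-450, 346921, 314526)), -1)) = Mul(Add(-113760, Mul(2, 21)), Pow(Add(-156079, 660997), -1)) = Mul(Add(-113760, 42), Pow(504918, -1)) = Mul(-113718, Rational(1, 504918)) = Rational(-18953, 84153)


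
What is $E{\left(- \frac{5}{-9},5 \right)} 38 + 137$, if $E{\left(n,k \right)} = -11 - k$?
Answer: $-471$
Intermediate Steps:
$E{\left(- \frac{5}{-9},5 \right)} 38 + 137 = \left(-11 - 5\right) 38 + 137 = \left(-16\right) 38 + 137 = -608 + 137 = -471$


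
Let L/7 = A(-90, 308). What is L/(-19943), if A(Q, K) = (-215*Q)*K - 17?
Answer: -5959783/2849 ≈ -2091.9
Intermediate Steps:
A(Q, K) = -17 - 215*K*Q (A(Q, K) = -215*K*Q - 17 = -17 - 215*K*Q)
L = 41718481 (L = 7*(-17 - 215*308*(-90)) = 7*(-17 + 5959800) = 7*5959783 = 41718481)
L/(-19943) = 41718481/(-19943) = 41718481*(-1/19943) = -5959783/2849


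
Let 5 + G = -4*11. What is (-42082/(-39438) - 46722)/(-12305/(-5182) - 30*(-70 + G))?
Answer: -4774125179014/365039015355 ≈ -13.078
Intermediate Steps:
G = -49 (G = -5 - 4*11 = -5 - 44 = -49)
(-42082/(-39438) - 46722)/(-12305/(-5182) - 30*(-70 + G)) = (-42082/(-39438) - 46722)/(-12305/(-5182) - 30*(-70 - 49)) = (-42082*(-1/39438) - 46722)/(-12305*(-1/5182) - 30*(-119)) = (21041/19719 - 46722)/(12305/5182 + 3570) = -921290077/(19719*18512045/5182) = -921290077/19719*5182/18512045 = -4774125179014/365039015355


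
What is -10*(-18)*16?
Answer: 2880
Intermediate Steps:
-10*(-18)*16 = 180*16 = 2880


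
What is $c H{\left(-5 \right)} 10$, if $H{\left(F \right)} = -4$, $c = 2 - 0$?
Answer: $-80$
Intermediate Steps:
$c = 2$ ($c = 2 + 0 = 2$)
$c H{\left(-5 \right)} 10 = 2 \left(-4\right) 10 = \left(-8\right) 10 = -80$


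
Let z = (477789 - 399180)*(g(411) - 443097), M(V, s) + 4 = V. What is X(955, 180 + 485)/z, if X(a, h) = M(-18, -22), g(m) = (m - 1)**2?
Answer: 22/21617239173 ≈ 1.0177e-9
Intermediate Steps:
M(V, s) = -4 + V
g(m) = (-1 + m)**2
X(a, h) = -22 (X(a, h) = -4 - 18 = -22)
z = -21617239173 (z = (477789 - 399180)*((-1 + 411)**2 - 443097) = 78609*(410**2 - 443097) = 78609*(168100 - 443097) = 78609*(-274997) = -21617239173)
X(955, 180 + 485)/z = -22/(-21617239173) = -22*(-1/21617239173) = 22/21617239173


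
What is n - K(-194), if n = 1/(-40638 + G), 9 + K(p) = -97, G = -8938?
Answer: 5255055/49576 ≈ 106.00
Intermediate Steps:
K(p) = -106 (K(p) = -9 - 97 = -106)
n = -1/49576 (n = 1/(-40638 - 8938) = 1/(-49576) = -1/49576 ≈ -2.0171e-5)
n - K(-194) = -1/49576 - 1*(-106) = -1/49576 + 106 = 5255055/49576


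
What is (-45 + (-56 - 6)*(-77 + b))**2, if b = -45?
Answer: 56535361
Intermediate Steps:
(-45 + (-56 - 6)*(-77 + b))**2 = (-45 + (-56 - 6)*(-77 - 45))**2 = (-45 - 62*(-122))**2 = (-45 + 7564)**2 = 7519**2 = 56535361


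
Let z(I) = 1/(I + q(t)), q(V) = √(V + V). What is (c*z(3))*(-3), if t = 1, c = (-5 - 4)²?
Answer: -729/7 + 243*√2/7 ≈ -55.049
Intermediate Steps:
c = 81 (c = (-9)² = 81)
q(V) = √2*√V (q(V) = √(2*V) = √2*√V)
z(I) = 1/(I + √2) (z(I) = 1/(I + √2*√1) = 1/(I + √2*1) = 1/(I + √2))
(c*z(3))*(-3) = (81/(3 + √2))*(-3) = -243/(3 + √2)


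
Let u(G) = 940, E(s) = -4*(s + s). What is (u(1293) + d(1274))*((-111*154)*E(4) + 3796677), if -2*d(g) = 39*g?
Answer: -103827102555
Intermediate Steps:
d(g) = -39*g/2
E(s) = -8*s
(u(1293) + d(1274))*((-111*154)*E(4) + 3796677) = (940 - 39/2*1274)*((-111*154)*(-8*4) + 3796677) = (940 - 24843)*(-17094*(-32) + 3796677) = -23903*(547008 + 3796677) = -23903*4343685 = -103827102555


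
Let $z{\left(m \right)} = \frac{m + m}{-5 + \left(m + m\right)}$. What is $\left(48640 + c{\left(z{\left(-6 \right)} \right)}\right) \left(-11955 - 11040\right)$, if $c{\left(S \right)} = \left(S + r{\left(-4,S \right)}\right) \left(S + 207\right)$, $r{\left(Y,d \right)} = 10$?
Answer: $- \frac{338017347990}{289} \approx -1.1696 \cdot 10^{9}$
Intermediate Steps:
$z{\left(m \right)} = \frac{2 m}{-5 + 2 m}$
$c{\left(S \right)} = \left(10 + S\right) \left(207 + S\right)$ ($c{\left(S \right)} = \left(S + 10\right) \left(S + 207\right) = \left(10 + S\right) \left(207 + S\right)$)
$\left(48640 + c{\left(z{\left(-6 \right)} \right)}\right) \left(-11955 - 11040\right) = \left(48640 + \left(2070 + \left(2 \left(-6\right) \frac{1}{-5 + 2 \left(-6\right)}\right)^{2} + 217 \cdot 2 \left(-6\right) \frac{1}{-5 + 2 \left(-6\right)}\right)\right) \left(-11955 - 11040\right) = \left(48640 + \left(2070 + \left(2 \left(-6\right) \frac{1}{-5 - 12}\right)^{2} + 217 \cdot 2 \left(-6\right) \frac{1}{-5 - 12}\right)\right) \left(-22995\right) = \left(48640 + \left(2070 + \left(2 \left(-6\right) \frac{1}{-17}\right)^{2} + 217 \cdot 2 \left(-6\right) \frac{1}{-17}\right)\right) \left(-22995\right) = \left(48640 + \left(2070 + \left(2 \left(-6\right) \left(- \frac{1}{17}\right)\right)^{2} + 217 \cdot 2 \left(-6\right) \left(- \frac{1}{17}\right)\right)\right) \left(-22995\right) = \left(48640 + \left(2070 + \left(\frac{12}{17}\right)^{2} + 217 \cdot \frac{12}{17}\right)\right) \left(-22995\right) = \left(48640 + \left(2070 + \frac{144}{289} + \frac{2604}{17}\right)\right) \left(-22995\right) = \left(48640 + \frac{642642}{289}\right) \left(-22995\right) = \frac{14699602}{289} \left(-22995\right) = - \frac{338017347990}{289}$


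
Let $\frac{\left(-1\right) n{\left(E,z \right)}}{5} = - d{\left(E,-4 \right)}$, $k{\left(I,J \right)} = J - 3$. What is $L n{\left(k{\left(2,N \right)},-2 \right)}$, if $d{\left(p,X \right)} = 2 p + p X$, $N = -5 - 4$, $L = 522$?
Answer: $62640$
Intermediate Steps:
$N = -9$
$k{\left(I,J \right)} = -3 + J$ ($k{\left(I,J \right)} = J - 3 = -3 + J$)
$d{\left(p,X \right)} = 2 p + X p$
$n{\left(E,z \right)} = - 10 E$ ($n{\left(E,z \right)} = - 5 \left(- E \left(2 - 4\right)\right) = - 5 \left(- E \left(-2\right)\right) = - 5 \left(- \left(-2\right) E\right) = - 5 \cdot 2 E = - 10 E$)
$L n{\left(k{\left(2,N \right)},-2 \right)} = 522 \left(- 10 \left(-3 - 9\right)\right) = 522 \left(\left(-10\right) \left(-12\right)\right) = 522 \cdot 120 = 62640$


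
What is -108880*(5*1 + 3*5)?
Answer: -2177600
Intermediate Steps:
-108880*(5*1 + 3*5) = -108880*(5 + 15) = -108880*20 = -2177600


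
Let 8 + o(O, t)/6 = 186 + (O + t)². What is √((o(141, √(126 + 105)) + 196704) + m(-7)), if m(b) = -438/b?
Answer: √(15606822 + 82908*√231)/7 ≈ 586.71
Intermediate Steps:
o(O, t) = 1068 + 6*(O + t)² (o(O, t) = -48 + 6*(186 + (O + t)²) = -48 + (1116 + 6*(O + t)²) = 1068 + 6*(O + t)²)
√((o(141, √(126 + 105)) + 196704) + m(-7)) = √(((1068 + 6*(141 + √(126 + 105))²) + 196704) - 438/(-7)) = √(((1068 + 6*(141 + √231)²) + 196704) - 438*(-⅐)) = √((197772 + 6*(141 + √231)²) + 438/7) = √(1384842/7 + 6*(141 + √231)²)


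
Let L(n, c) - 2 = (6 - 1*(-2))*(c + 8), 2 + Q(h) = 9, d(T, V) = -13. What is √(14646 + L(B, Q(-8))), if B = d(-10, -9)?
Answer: 4*√923 ≈ 121.52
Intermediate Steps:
Q(h) = 7 (Q(h) = -2 + 9 = 7)
B = -13
L(n, c) = 66 + 8*c (L(n, c) = 2 + (6 - 1*(-2))*(c + 8) = 2 + (6 + 2)*(8 + c) = 2 + 8*(8 + c) = 2 + (64 + 8*c) = 66 + 8*c)
√(14646 + L(B, Q(-8))) = √(14646 + (66 + 8*7)) = √(14646 + (66 + 56)) = √(14646 + 122) = √14768 = 4*√923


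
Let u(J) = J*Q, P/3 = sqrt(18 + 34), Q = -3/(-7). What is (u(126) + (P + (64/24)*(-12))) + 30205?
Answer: 30227 + 6*sqrt(13) ≈ 30249.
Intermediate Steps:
Q = 3/7 (Q = -3*(-1/7) = 3/7 ≈ 0.42857)
P = 6*sqrt(13) (P = 3*sqrt(18 + 34) = 3*sqrt(52) = 3*(2*sqrt(13)) = 6*sqrt(13) ≈ 21.633)
u(J) = 3*J/7 (u(J) = J*(3/7) = 3*J/7)
(u(126) + (P + (64/24)*(-12))) + 30205 = ((3/7)*126 + (6*sqrt(13) + (64/24)*(-12))) + 30205 = (54 + (6*sqrt(13) + (64*(1/24))*(-12))) + 30205 = (54 + (6*sqrt(13) + (8/3)*(-12))) + 30205 = (54 + (6*sqrt(13) - 32)) + 30205 = (54 + (-32 + 6*sqrt(13))) + 30205 = (22 + 6*sqrt(13)) + 30205 = 30227 + 6*sqrt(13)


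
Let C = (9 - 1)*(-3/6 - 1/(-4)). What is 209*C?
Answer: -418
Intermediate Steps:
C = -2 (C = 8*(-3*1/6 - 1*(-1/4)) = 8*(-1/2 + 1/4) = 8*(-1/4) = -2)
209*C = 209*(-2) = -418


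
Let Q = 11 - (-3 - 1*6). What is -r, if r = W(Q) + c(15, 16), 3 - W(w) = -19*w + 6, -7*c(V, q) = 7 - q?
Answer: -2648/7 ≈ -378.29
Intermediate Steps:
c(V, q) = -1 + q/7 (c(V, q) = -(7 - q)/7 = -1 + q/7)
Q = 20 (Q = 11 - (-3 - 6) = 11 - 1*(-9) = 11 + 9 = 20)
W(w) = -3 + 19*w (W(w) = 3 - (-19*w + 6) = 3 - (6 - 19*w) = 3 + (-6 + 19*w) = -3 + 19*w)
r = 2648/7 (r = (-3 + 19*20) + (-1 + (1/7)*16) = (-3 + 380) + (-1 + 16/7) = 377 + 9/7 = 2648/7 ≈ 378.29)
-r = -1*2648/7 = -2648/7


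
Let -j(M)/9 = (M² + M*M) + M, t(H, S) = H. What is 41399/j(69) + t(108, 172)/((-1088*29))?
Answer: -328885925/680884272 ≈ -0.48303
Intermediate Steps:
j(M) = -18*M² - 9*M (j(M) = -9*((M² + M*M) + M) = -9*((M² + M²) + M) = -9*(2*M² + M) = -9*(M + 2*M²) = -18*M² - 9*M)
41399/j(69) + t(108, 172)/((-1088*29)) = 41399/((-9*69*(1 + 2*69))) + 108/((-1088*29)) = 41399/((-9*69*(1 + 138))) + 108/(-31552) = 41399/((-9*69*139)) + 108*(-1/31552) = 41399/(-86319) - 27/7888 = 41399*(-1/86319) - 27/7888 = -41399/86319 - 27/7888 = -328885925/680884272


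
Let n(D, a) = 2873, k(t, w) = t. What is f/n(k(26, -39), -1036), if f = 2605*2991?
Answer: 7791555/2873 ≈ 2712.0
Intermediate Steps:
f = 7791555
f/n(k(26, -39), -1036) = 7791555/2873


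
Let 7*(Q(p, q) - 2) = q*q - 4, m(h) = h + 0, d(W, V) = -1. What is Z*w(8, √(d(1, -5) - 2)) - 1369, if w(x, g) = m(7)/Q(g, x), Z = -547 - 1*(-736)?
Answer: -92045/74 ≈ -1243.9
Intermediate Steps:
Z = 189 (Z = -547 + 736 = 189)
m(h) = h
Q(p, q) = 10/7 + q²/7 (Q(p, q) = 2 + (q*q - 4)/7 = 2 + (q² - 4)/7 = 2 + (-4 + q²)/7 = 2 + (-4/7 + q²/7) = 10/7 + q²/7)
w(x, g) = 7/(10/7 + x²/7)
Z*w(8, √(d(1, -5) - 2)) - 1369 = 189*(49/(10 + 8²)) - 1369 = 189*(49/(10 + 64)) - 1369 = 189*(49/74) - 1369 = 9261/74 - 1369 = -92045/74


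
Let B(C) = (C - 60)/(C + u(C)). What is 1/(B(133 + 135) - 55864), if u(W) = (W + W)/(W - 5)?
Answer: -17755/991851644 ≈ -1.7901e-5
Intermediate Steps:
u(W) = 2*W/(-5 + W) (u(W) = (2*W)/(-5 + W) = 2*W/(-5 + W))
B(C) = (-60 + C)/(C + 2*C/(-5 + C)) (B(C) = (C - 60)/(C + 2*C/(-5 + C)) = (-60 + C)/(C + 2*C/(-5 + C)))
1/(B(133 + 135) - 55864) = 1/((-60 + (133 + 135))*(-5 + (133 + 135))/((133 + 135)*(-3 + (133 + 135))) - 55864) = 1/((-60 + 268)*(-5 + 268)/(268*(-3 + 268)) - 55864) = 1/((1/268)*208*263/265 - 55864) = 1/((1/268)*(1/265)*208*263 - 55864) = 1/(13676/17755 - 55864) = 1/(-991851644/17755) = -17755/991851644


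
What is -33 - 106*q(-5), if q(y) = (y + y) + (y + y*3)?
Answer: 3147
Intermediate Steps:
q(y) = 6*y (q(y) = 2*y + (y + 3*y) = 2*y + 4*y = 6*y)
-33 - 106*q(-5) = -33 - 636*(-5) = -33 - 106*(-30) = -33 + 3180 = 3147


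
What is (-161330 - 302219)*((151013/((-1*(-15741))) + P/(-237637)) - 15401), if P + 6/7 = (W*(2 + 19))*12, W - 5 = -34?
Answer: 186817478487569604790/26184508119 ≈ 7.1347e+9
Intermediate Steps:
W = -29 (W = 5 - 34 = -29)
P = -51162/7 (P = -6/7 - 29*(2 + 19)*12 = -6/7 - 29*21*12 = -6/7 - 609*12 = -6/7 - 7308 = -51162/7 ≈ -7308.9)
(-161330 - 302219)*((151013/((-1*(-15741))) + P/(-237637)) - 15401) = (-161330 - 302219)*((151013/((-1*(-15741))) - 51162/7/(-237637)) - 15401) = -463549*((151013/15741 - 51162/7*(-1/237637)) - 15401) = -463549*((151013*(1/15741) + 51162/1663459) - 15401) = -463549*((151013/15741 + 51162/1663459) - 15401) = -463549*(252009275009/26184508119 - 15401) = -463549*(-403015600265710/26184508119) = 186817478487569604790/26184508119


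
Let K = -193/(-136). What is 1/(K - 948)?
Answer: -136/128735 ≈ -0.0010564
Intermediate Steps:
K = 193/136 (K = -193*(-1/136) = 193/136 ≈ 1.4191)
1/(K - 948) = 1/(193/136 - 948) = 1/(-128735/136) = -136/128735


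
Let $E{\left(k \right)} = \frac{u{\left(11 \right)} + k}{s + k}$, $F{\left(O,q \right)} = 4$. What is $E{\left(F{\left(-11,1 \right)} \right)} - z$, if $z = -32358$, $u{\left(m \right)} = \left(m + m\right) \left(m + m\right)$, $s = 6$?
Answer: $\frac{162034}{5} \approx 32407.0$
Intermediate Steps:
$u{\left(m \right)} = 4 m^{2}$ ($u{\left(m \right)} = 2 m 2 m = 4 m^{2}$)
$E{\left(k \right)} = \frac{484 + k}{6 + k}$ ($E{\left(k \right)} = \frac{4 \cdot 11^{2} + k}{6 + k} = \frac{4 \cdot 121 + k}{6 + k} = \frac{484 + k}{6 + k}$)
$E{\left(F{\left(-11,1 \right)} \right)} - z = \frac{484 + 4}{6 + 4} - -32358 = \frac{1}{10} \cdot 488 + 32358 = \frac{244}{5} + 32358 = \frac{162034}{5}$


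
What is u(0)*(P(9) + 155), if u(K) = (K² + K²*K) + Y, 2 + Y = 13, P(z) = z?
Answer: 1804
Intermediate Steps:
Y = 11 (Y = -2 + 13 = 11)
u(K) = 11 + K² + K³ (u(K) = (K² + K²*K) + 11 = (K² + K³) + 11 = 11 + K² + K³)
u(0)*(P(9) + 155) = (11 + 0² + 0³)*(9 + 155) = (11 + 0 + 0)*164 = 11*164 = 1804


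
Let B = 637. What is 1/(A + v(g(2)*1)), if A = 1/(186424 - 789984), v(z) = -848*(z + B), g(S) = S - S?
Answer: -603560/326028626561 ≈ -1.8512e-6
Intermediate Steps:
g(S) = 0
v(z) = -540176 - 848*z (v(z) = -848*(z + 637) = -848*(637 + z) = -540176 - 848*z)
A = -1/603560 (A = 1/(-603560) = -1/603560 ≈ -1.6568e-6)
1/(A + v(g(2)*1)) = 1/(-1/603560 + (-540176 - 0)) = 1/(-1/603560 + (-540176 - 848*0)) = 1/(-1/603560 + (-540176 + 0)) = 1/(-1/603560 - 540176) = 1/(-326028626561/603560) = -603560/326028626561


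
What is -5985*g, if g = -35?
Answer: 209475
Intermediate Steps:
-5985*g = -5985*(-35) = 209475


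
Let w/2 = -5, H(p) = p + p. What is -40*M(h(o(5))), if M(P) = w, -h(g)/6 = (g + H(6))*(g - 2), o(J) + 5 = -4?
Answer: 400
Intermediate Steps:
H(p) = 2*p
o(J) = -9 (o(J) = -5 - 4 = -9)
w = -10 (w = 2*(-5) = -10)
h(g) = -6*(-2 + g)*(12 + g) (h(g) = -6*(g + 2*6)*(g - 2) = -6*(g + 12)*(-2 + g) = -6*(12 + g)*(-2 + g) = -6*(-2 + g)*(12 + g))
M(P) = -10
-40*M(h(o(5))) = -40*(-10) = 400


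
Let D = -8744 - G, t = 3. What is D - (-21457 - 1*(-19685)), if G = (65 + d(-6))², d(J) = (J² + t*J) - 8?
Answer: -12597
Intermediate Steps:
d(J) = -8 + J² + 3*J (d(J) = (J² + 3*J) - 8 = -8 + J² + 3*J)
G = 5625 (G = (65 + (-8 + (-6)² + 3*(-6)))² = (65 + (-8 + 36 - 18))² = (65 + 10)² = 75² = 5625)
D = -14369 (D = -8744 - 1*5625 = -8744 - 5625 = -14369)
D - (-21457 - 1*(-19685)) = -14369 - (-21457 - 1*(-19685)) = -14369 - (-21457 + 19685) = -14369 - 1*(-1772) = -14369 + 1772 = -12597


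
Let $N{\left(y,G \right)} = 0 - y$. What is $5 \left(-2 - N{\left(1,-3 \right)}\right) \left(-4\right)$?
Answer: $20$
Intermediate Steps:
$N{\left(y,G \right)} = - y$
$5 \left(-2 - N{\left(1,-3 \right)}\right) \left(-4\right) = 5 \left(-2 - \left(-1\right) 1\right) \left(-4\right) = 5 \left(-2 - -1\right) \left(-4\right) = 5 \left(-2 + 1\right) \left(-4\right) = 5 \left(-1\right) \left(-4\right) = \left(-5\right) \left(-4\right) = 20$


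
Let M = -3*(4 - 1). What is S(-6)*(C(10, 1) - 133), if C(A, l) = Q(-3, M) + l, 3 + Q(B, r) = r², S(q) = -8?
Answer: 432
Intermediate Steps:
M = -9 (M = -3*3 = -9)
Q(B, r) = -3 + r²
C(A, l) = 78 + l (C(A, l) = (-3 + (-9)²) + l = (-3 + 81) + l = 78 + l)
S(-6)*(C(10, 1) - 133) = -8*((78 + 1) - 133) = -8*(79 - 133) = -8*(-54) = 432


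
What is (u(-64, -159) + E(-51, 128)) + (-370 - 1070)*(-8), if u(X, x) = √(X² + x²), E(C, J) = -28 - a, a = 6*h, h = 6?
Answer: 11456 + √29377 ≈ 11627.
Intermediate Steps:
a = 36 (a = 6*6 = 36)
E(C, J) = -64 (E(C, J) = -28 - 1*36 = -28 - 36 = -64)
(u(-64, -159) + E(-51, 128)) + (-370 - 1070)*(-8) = (√((-64)² + (-159)²) - 64) + (-370 - 1070)*(-8) = (√(4096 + 25281) - 64) - 1440*(-8) = (√29377 - 64) + 11520 = (-64 + √29377) + 11520 = 11456 + √29377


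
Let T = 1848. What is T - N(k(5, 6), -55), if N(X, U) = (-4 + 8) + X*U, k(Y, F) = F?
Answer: 2174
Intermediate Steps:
N(X, U) = 4 + U*X
T - N(k(5, 6), -55) = 1848 - (4 - 55*6) = 1848 - (4 - 330) = 1848 - 1*(-326) = 1848 + 326 = 2174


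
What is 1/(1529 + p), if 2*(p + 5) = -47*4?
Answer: 1/1430 ≈ 0.00069930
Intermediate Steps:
p = -99 (p = -5 + (-47*4)/2 = -5 + (½)*(-188) = -5 - 94 = -99)
1/(1529 + p) = 1/(1529 - 99) = 1/1430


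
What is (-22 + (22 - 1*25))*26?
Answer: -650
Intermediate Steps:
(-22 + (22 - 1*25))*26 = (-22 + (22 - 25))*26 = (-22 - 3)*26 = -25*26 = -650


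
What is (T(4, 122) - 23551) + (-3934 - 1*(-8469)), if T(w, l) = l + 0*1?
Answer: -18894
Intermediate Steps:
T(w, l) = l (T(w, l) = l + 0 = l)
(T(4, 122) - 23551) + (-3934 - 1*(-8469)) = (122 - 23551) + (-3934 - 1*(-8469)) = -23429 + (-3934 + 8469) = -23429 + 4535 = -18894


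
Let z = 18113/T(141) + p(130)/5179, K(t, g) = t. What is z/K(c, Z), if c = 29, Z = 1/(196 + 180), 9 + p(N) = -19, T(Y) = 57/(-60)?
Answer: -1876145072/2853629 ≈ -657.46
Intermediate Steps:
T(Y) = -19/20 (T(Y) = 57*(-1/60) = -19/20)
p(N) = -28 (p(N) = -9 - 19 = -28)
Z = 1/376 ≈ 0.0026596
z = -1876145072/98401 (z = 18113/(-19/20) - 28/5179 = 18113*(-20/19) - 28*1/5179 = -362260/19 - 28/5179 = -1876145072/98401 ≈ -19066.)
z/K(c, Z) = -1876145072/98401/29 = -1876145072/98401*1/29 = -1876145072/2853629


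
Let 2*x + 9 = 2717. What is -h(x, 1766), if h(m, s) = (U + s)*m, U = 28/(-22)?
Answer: -26283848/11 ≈ -2.3894e+6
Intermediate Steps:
x = 1354 (x = -9/2 + (½)*2717 = -9/2 + 2717/2 = 1354)
U = -14/11 (U = 28*(-1/22) = -14/11 ≈ -1.2727)
h(m, s) = m*(-14/11 + s) (h(m, s) = (-14/11 + s)*m = m*(-14/11 + s))
-h(x, 1766) = -1354*(-14 + 11*1766)/11 = -1354*(-14 + 19426)/11 = -1354*19412/11 = -1*26283848/11 = -26283848/11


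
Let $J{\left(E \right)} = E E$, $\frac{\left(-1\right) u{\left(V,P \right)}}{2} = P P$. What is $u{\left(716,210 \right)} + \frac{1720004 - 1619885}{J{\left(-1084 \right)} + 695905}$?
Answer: $- \frac{165018660081}{1870961} \approx -88200.0$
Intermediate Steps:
$u{\left(V,P \right)} = - 2 P^{2}$ ($u{\left(V,P \right)} = - 2 P P = - 2 P^{2}$)
$J{\left(E \right)} = E^{2}$
$u{\left(716,210 \right)} + \frac{1720004 - 1619885}{J{\left(-1084 \right)} + 695905} = - 2 \cdot 210^{2} + \frac{1720004 - 1619885}{\left(-1084\right)^{2} + 695905} = \left(-2\right) 44100 + \frac{100119}{1175056 + 695905} = -88200 + \frac{100119}{1870961} = - \frac{165018660081}{1870961}$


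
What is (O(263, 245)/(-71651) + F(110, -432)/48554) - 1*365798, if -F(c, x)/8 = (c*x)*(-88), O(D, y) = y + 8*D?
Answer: -57953972603969/158133757 ≈ -3.6649e+5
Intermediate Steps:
F(c, x) = 704*c*x (F(c, x) = -8*c*x*(-88) = -(-704)*c*x = 704*c*x)
(O(263, 245)/(-71651) + F(110, -432)/48554) - 1*365798 = ((245 + 8*263)/(-71651) + (704*110*(-432))/48554) - 1*365798 = ((245 + 2104)*(-1/71651) - 33454080*1/48554) - 365798 = (2349*(-1/71651) - 1520640/2207) - 365798 = (-2349/71651 - 1520640/2207) - 365798 = -108960560883/158133757 - 365798 = -57953972603969/158133757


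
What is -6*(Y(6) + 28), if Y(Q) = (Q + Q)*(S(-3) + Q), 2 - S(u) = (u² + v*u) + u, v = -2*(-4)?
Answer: -2040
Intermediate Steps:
v = 8
S(u) = 2 - u² - 9*u (S(u) = 2 - ((u² + 8*u) + u) = 2 - (u² + 9*u) = 2 + (-u² - 9*u) = 2 - u² - 9*u)
Y(Q) = 2*Q*(20 + Q) (Y(Q) = (Q + Q)*((2 - 1*(-3)² - 9*(-3)) + Q) = (2*Q)*((2 - 1*9 + 27) + Q) = (2*Q)*((2 - 9 + 27) + Q) = (2*Q)*(20 + Q) = 2*Q*(20 + Q))
-6*(Y(6) + 28) = -6*(2*6*(20 + 6) + 28) = -6*(2*6*26 + 28) = -6*(312 + 28) = -6*340 = -2040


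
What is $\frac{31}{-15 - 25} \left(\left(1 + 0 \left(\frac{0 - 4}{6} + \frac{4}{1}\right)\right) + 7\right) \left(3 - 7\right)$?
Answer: $\frac{124}{5} \approx 24.8$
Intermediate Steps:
$\frac{31}{-15 - 25} \left(\left(1 + 0 \left(\frac{0 - 4}{6} + \frac{4}{1}\right)\right) + 7\right) \left(3 - 7\right) = \frac{31}{-40} \left(\left(1 + 0 \left(\left(-4\right) \frac{1}{6} + 4 \cdot 1\right)\right) + 7\right) \left(-4\right) = 31 \left(- \frac{1}{40}\right) \left(\left(1 + 0 \left(- \frac{2}{3} + 4\right)\right) + 7\right) \left(-4\right) = - \frac{31 \left(\left(1 + 0 \cdot \frac{10}{3}\right) + 7\right) \left(-4\right)}{40} = - \frac{31 \left(\left(1 + 0\right) + 7\right) \left(-4\right)}{40} = - \frac{31 \left(1 + 7\right) \left(-4\right)}{40} = - \frac{31 \cdot 8 \left(-4\right)}{40} = \left(- \frac{31}{40}\right) \left(-32\right) = \frac{124}{5}$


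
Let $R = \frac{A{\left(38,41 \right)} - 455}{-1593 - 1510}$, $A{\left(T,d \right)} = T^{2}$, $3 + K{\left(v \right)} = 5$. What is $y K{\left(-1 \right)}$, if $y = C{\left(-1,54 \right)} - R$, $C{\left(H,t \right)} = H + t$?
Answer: $\frac{330896}{3103} \approx 106.64$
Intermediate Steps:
$K{\left(v \right)} = 2$ ($K{\left(v \right)} = -3 + 5 = 2$)
$R = - \frac{989}{3103}$ ($R = \frac{38^{2} - 455}{-1593 - 1510} = \frac{1444 - 455}{-3103} = 989 \left(- \frac{1}{3103}\right) = - \frac{989}{3103} \approx -0.31872$)
$y = \frac{165448}{3103}$ ($y = \left(-1 + 54\right) - - \frac{989}{3103} = 53 + \frac{989}{3103} = \frac{165448}{3103} \approx 53.319$)
$y K{\left(-1 \right)} = \frac{165448}{3103} \cdot 2 = \frac{330896}{3103}$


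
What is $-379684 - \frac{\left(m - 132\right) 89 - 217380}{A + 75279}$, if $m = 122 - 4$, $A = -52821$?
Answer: $- \frac{4263362323}{11229} \approx -3.7967 \cdot 10^{5}$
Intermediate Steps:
$m = 118$
$-379684 - \frac{\left(m - 132\right) 89 - 217380}{A + 75279} = -379684 - \frac{\left(118 - 132\right) 89 - 217380}{-52821 + 75279} = -379684 - \frac{\left(-14\right) 89 - 217380}{22458} = -379684 - \left(-1246 - 217380\right) \frac{1}{22458} = -379684 - \left(-218626\right) \frac{1}{22458} = -379684 - - \frac{109313}{11229} = -379684 + \frac{109313}{11229} = - \frac{4263362323}{11229}$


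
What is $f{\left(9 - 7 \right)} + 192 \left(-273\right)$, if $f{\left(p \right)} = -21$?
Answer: $-52437$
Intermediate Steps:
$f{\left(9 - 7 \right)} + 192 \left(-273\right) = -21 + 192 \left(-273\right) = -21 - 52416 = -52437$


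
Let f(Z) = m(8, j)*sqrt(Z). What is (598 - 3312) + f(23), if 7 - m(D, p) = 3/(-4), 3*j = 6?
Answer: -2714 + 31*sqrt(23)/4 ≈ -2676.8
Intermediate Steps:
j = 2 (j = (1/3)*6 = 2)
m(D, p) = 31/4 (m(D, p) = 7 - 3/(-4) = 7 - 3*(-1)/4 = 7 - 1*(-3/4) = 7 + 3/4 = 31/4)
f(Z) = 31*sqrt(Z)/4
(598 - 3312) + f(23) = (598 - 3312) + 31*sqrt(23)/4 = -2714 + 31*sqrt(23)/4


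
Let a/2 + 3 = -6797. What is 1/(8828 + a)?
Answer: -1/4772 ≈ -0.00020956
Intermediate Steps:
a = -13600 (a = -6 + 2*(-6797) = -6 - 13594 = -13600)
1/(8828 + a) = 1/(8828 - 13600) = 1/(-4772) = -1/4772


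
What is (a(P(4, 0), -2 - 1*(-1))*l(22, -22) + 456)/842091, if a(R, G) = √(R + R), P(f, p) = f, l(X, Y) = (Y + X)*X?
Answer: 152/280697 ≈ 0.00054151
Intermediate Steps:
l(X, Y) = X*(X + Y) (l(X, Y) = (X + Y)*X = X*(X + Y))
a(R, G) = √2*√R (a(R, G) = √(2*R) = √2*√R)
(a(P(4, 0), -2 - 1*(-1))*l(22, -22) + 456)/842091 = ((√2*√4)*(22*(22 - 22)) + 456)/842091 = ((√2*2)*(22*0) + 456)*(1/842091) = ((2*√2)*0 + 456)*(1/842091) = (0 + 456)*(1/842091) = 456*(1/842091) = 152/280697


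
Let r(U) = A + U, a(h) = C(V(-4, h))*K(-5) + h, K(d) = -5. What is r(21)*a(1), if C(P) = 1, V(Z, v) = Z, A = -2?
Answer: -76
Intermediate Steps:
a(h) = -5 + h (a(h) = 1*(-5) + h = -5 + h)
r(U) = -2 + U
r(21)*a(1) = (-2 + 21)*(-5 + 1) = 19*(-4) = -76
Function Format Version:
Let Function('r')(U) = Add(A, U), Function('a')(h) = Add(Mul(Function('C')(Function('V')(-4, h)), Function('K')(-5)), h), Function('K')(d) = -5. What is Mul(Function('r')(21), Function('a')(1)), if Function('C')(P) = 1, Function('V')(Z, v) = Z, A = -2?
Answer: -76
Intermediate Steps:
Function('a')(h) = Add(-5, h) (Function('a')(h) = Add(Mul(1, -5), h) = Add(-5, h))
Function('r')(U) = Add(-2, U)
Mul(Function('r')(21), Function('a')(1)) = Mul(Add(-2, 21), Add(-5, 1)) = Mul(19, -4) = -76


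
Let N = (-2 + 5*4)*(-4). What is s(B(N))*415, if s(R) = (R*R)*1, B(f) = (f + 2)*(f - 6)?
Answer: 12371814000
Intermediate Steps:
N = -72 (N = (-2 + 20)*(-4) = 18*(-4) = -72)
B(f) = (-6 + f)*(2 + f) (B(f) = (2 + f)*(-6 + f) = (-6 + f)*(2 + f))
s(R) = R² (s(R) = R²*1 = R²)
s(B(N))*415 = (-12 + (-72)² - 4*(-72))²*415 = (-12 + 5184 + 288)²*415 = 5460²*415 = 29811600*415 = 12371814000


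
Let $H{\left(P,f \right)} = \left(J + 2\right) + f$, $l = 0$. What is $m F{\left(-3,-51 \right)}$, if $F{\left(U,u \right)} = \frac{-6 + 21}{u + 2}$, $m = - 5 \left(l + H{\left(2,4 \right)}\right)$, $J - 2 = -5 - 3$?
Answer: $0$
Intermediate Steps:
$J = -6$ ($J = 2 - 8 = -6$)
$H{\left(P,f \right)} = -4 + f$ ($H{\left(P,f \right)} = \left(-6 + 2\right) + f = -4 + f$)
$m = 0$ ($m = - 5 \left(0 + \left(-4 + 4\right)\right) = - 5 \left(0 + 0\right) = \left(-5\right) 0 = 0$)
$F{\left(U,u \right)} = \frac{15}{2 + u}$
$m F{\left(-3,-51 \right)} = 0 \frac{15}{2 - 51} = 0 \frac{15}{-49} = 0 \cdot 15 \left(- \frac{1}{49}\right) = 0 \left(- \frac{15}{49}\right) = 0$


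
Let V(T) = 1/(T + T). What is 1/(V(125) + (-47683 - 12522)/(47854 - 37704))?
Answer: -25375/150411 ≈ -0.16870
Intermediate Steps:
V(T) = 1/(2*T)
1/(V(125) + (-47683 - 12522)/(47854 - 37704)) = 1/((½)/125 + (-47683 - 12522)/(47854 - 37704)) = 1/((½)*(1/125) - 60205/10150) = 1/(1/250 - 60205*1/10150) = 1/(1/250 - 12041/2030) = 1/(-150411/25375) = -25375/150411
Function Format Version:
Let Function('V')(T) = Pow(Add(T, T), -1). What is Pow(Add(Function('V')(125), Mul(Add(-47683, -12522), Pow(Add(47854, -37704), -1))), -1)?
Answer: Rational(-25375, 150411) ≈ -0.16870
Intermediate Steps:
Function('V')(T) = Mul(Rational(1, 2), Pow(T, -1)) (Function('V')(T) = Pow(Mul(2, T), -1) = Mul(Rational(1, 2), Pow(T, -1)))
Pow(Add(Function('V')(125), Mul(Add(-47683, -12522), Pow(Add(47854, -37704), -1))), -1) = Pow(Add(Mul(Rational(1, 2), Pow(125, -1)), Mul(Add(-47683, -12522), Pow(Add(47854, -37704), -1))), -1) = Pow(Add(Mul(Rational(1, 2), Rational(1, 125)), Mul(-60205, Pow(10150, -1))), -1) = Pow(Add(Rational(1, 250), Mul(-60205, Rational(1, 10150))), -1) = Pow(Add(Rational(1, 250), Rational(-12041, 2030)), -1) = Pow(Rational(-150411, 25375), -1) = Rational(-25375, 150411)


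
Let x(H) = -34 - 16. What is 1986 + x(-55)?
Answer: 1936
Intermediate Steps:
x(H) = -50
1986 + x(-55) = 1986 - 50 = 1936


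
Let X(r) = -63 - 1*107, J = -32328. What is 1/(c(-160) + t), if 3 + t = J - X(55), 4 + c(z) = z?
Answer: -1/32325 ≈ -3.0936e-5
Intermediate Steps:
c(z) = -4 + z
X(r) = -170 (X(r) = -63 - 107 = -170)
t = -32161 (t = -3 + (-32328 - 1*(-170)) = -3 + (-32328 + 170) = -3 - 32158 = -32161)
1/(c(-160) + t) = 1/((-4 - 160) - 32161) = 1/(-164 - 32161) = 1/(-32325) = -1/32325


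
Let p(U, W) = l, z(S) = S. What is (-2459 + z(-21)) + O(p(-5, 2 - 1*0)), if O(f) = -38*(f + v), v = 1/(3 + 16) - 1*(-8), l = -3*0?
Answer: -2786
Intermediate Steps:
l = 0
v = 153/19 (v = 1/19 + 8 = 153/19 ≈ 8.0526)
p(U, W) = 0
O(f) = -306 - 38*f (O(f) = -38*(f + 153/19) = -38*(153/19 + f) = -306 - 38*f)
(-2459 + z(-21)) + O(p(-5, 2 - 1*0)) = (-2459 - 21) + (-306 - 38*0) = -2480 + (-306 + 0) = -2480 - 306 = -2786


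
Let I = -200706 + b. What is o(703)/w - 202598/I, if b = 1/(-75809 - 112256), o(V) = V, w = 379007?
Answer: 14467305687925463/14305912525106237 ≈ 1.0113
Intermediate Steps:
b = -1/188065 (b = 1/(-188065) = -1/188065 ≈ -5.3173e-6)
I = -37745773891/188065 (I = -200706 - 1/188065 = -37745773891/188065 ≈ -2.0071e+5)
o(703)/w - 202598/I = 703/379007 - 202598/(-37745773891/188065) = 703*(1/379007) - 202598*(-188065/37745773891) = 703/379007 + 38101592870/37745773891 = 14467305687925463/14305912525106237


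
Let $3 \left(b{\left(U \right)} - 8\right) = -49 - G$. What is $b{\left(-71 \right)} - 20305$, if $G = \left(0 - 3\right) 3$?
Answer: $- \frac{60931}{3} \approx -20310.0$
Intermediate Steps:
$G = -9$ ($G = \left(-3\right) 3 = -9$)
$b{\left(U \right)} = - \frac{16}{3}$ ($b{\left(U \right)} = 8 + \frac{-49 - -9}{3} = 8 + \frac{-49 + 9}{3} = 8 + \frac{1}{3} \left(-40\right) = 8 - \frac{40}{3} = - \frac{16}{3}$)
$b{\left(-71 \right)} - 20305 = - \frac{16}{3} - 20305 = - \frac{60931}{3}$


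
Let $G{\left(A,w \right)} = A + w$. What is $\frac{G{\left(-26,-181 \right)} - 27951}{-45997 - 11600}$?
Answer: $\frac{9386}{19199} \approx 0.48888$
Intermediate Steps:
$\frac{G{\left(-26,-181 \right)} - 27951}{-45997 - 11600} = \frac{\left(-26 - 181\right) - 27951}{-45997 - 11600} = \frac{-207 - 27951}{-57597} = \left(-28158\right) \left(- \frac{1}{57597}\right) = \frac{9386}{19199}$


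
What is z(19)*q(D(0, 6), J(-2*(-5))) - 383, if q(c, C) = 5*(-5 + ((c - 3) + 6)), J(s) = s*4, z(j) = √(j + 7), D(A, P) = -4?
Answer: -383 - 30*√26 ≈ -535.97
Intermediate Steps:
z(j) = √(7 + j)
J(s) = 4*s
q(c, C) = -10 + 5*c (q(c, C) = 5*(-5 + ((-3 + c) + 6)) = 5*(-5 + (3 + c)) = 5*(-2 + c) = -10 + 5*c)
z(19)*q(D(0, 6), J(-2*(-5))) - 383 = √(7 + 19)*(-10 + 5*(-4)) - 383 = √26*(-10 - 20) - 383 = √26*(-30) - 383 = -30*√26 - 383 = -383 - 30*√26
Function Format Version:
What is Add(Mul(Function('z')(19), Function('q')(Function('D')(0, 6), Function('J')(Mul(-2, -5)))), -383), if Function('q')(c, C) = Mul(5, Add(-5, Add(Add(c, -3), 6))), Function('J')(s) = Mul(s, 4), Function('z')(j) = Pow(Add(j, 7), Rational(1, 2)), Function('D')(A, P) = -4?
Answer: Add(-383, Mul(-30, Pow(26, Rational(1, 2)))) ≈ -535.97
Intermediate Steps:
Function('z')(j) = Pow(Add(7, j), Rational(1, 2))
Function('J')(s) = Mul(4, s)
Function('q')(c, C) = Add(-10, Mul(5, c)) (Function('q')(c, C) = Mul(5, Add(-5, Add(Add(-3, c), 6))) = Mul(5, Add(-5, Add(3, c))) = Mul(5, Add(-2, c)) = Add(-10, Mul(5, c)))
Add(Mul(Function('z')(19), Function('q')(Function('D')(0, 6), Function('J')(Mul(-2, -5)))), -383) = Add(Mul(Pow(Add(7, 19), Rational(1, 2)), Add(-10, Mul(5, -4))), -383) = Add(Mul(Pow(26, Rational(1, 2)), Add(-10, -20)), -383) = Add(Mul(Pow(26, Rational(1, 2)), -30), -383) = Add(Mul(-30, Pow(26, Rational(1, 2))), -383) = Add(-383, Mul(-30, Pow(26, Rational(1, 2))))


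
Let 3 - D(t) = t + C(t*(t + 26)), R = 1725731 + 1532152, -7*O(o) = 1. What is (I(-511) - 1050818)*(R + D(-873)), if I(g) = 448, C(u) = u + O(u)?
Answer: -18523586909890/7 ≈ -2.6462e+12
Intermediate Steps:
O(o) = -1/7 (O(o) = -1/7*1 = -1/7)
R = 3257883
C(u) = -1/7 + u (C(u) = u - 1/7 = -1/7 + u)
D(t) = 22/7 - t - t*(26 + t) (D(t) = 3 - (t + (-1/7 + t*(t + 26))) = 3 - (t + (-1/7 + t*(26 + t))) = 3 - (-1/7 + t + t*(26 + t)) = 3 + (1/7 - t - t*(26 + t)) = 22/7 - t - t*(26 + t))
(I(-511) - 1050818)*(R + D(-873)) = (448 - 1050818)*(3257883 + (22/7 - 1*(-873)**2 - 27*(-873))) = -1050370*(3257883 + (22/7 - 1*762129 + 23571)) = -1050370*(3257883 + (22/7 - 762129 + 23571)) = -1050370*(3257883 - 5169884/7) = -1050370*17635297/7 = -18523586909890/7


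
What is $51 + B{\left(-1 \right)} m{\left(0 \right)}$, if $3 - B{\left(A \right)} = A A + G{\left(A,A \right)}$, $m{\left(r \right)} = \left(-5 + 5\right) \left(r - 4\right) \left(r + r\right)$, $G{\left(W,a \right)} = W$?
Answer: $51$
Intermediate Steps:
$m{\left(r \right)} = 0$ ($m{\left(r \right)} = 0 \left(-4 + r\right) 2 r = 0 \cdot 2 r = 0$)
$B{\left(A \right)} = 3 - A - A^{2}$ ($B{\left(A \right)} = 3 - \left(A A + A\right) = 3 - \left(A^{2} + A\right) = 3 - \left(A + A^{2}\right) = 3 - A - A^{2}$)
$51 + B{\left(-1 \right)} m{\left(0 \right)} = 51 + \left(3 - -1 - \left(-1\right)^{2}\right) 0 = 51 + \left(3 + 1 - 1\right) 0 = 51 + 3 \cdot 0 = 51 + 0 = 51$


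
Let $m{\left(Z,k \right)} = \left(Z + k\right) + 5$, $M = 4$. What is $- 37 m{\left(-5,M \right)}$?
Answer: $-148$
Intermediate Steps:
$m{\left(Z,k \right)} = 5 + Z + k$
$- 37 m{\left(-5,M \right)} = - 37 \left(5 - 5 + 4\right) = \left(-37\right) 4 = -148$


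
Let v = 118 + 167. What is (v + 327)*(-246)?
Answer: -150552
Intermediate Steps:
v = 285
(v + 327)*(-246) = (285 + 327)*(-246) = 612*(-246) = -150552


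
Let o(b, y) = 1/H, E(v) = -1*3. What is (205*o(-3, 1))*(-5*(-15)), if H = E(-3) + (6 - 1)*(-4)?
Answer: -15375/23 ≈ -668.48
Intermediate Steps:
E(v) = -3
H = -23 (H = -3 + (6 - 1)*(-4) = -3 + 5*(-4) = -3 - 20 = -23)
o(b, y) = -1/23 (o(b, y) = 1/(-23) = -1/23)
(205*o(-3, 1))*(-5*(-15)) = (205*(-1/23))*(-5*(-15)) = -205/23*75 = -15375/23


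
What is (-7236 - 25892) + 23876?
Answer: -9252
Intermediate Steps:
(-7236 - 25892) + 23876 = -33128 + 23876 = -9252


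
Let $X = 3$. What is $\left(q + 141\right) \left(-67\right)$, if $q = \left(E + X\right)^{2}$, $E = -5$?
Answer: $-9715$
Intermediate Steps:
$q = 4$ ($q = \left(-5 + 3\right)^{2} = \left(-2\right)^{2} = 4$)
$\left(q + 141\right) \left(-67\right) = \left(4 + 141\right) \left(-67\right) = 145 \left(-67\right) = -9715$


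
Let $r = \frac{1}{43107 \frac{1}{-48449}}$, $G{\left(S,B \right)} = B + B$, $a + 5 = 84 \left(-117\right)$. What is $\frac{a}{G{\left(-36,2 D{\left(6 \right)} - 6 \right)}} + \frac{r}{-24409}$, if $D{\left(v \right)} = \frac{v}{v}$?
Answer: $\frac{10346270824171}{8417590104} \approx 1229.1$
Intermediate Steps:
$D{\left(v \right)} = 1$
$a = -9833$ ($a = -5 + 84 \left(-117\right) = -5 - 9828 = -9833$)
$G{\left(S,B \right)} = 2 B$
$r = - \frac{48449}{43107}$ ($r = \frac{1}{43107 \left(- \frac{1}{48449}\right)} = \frac{1}{- \frac{43107}{48449}} = - \frac{48449}{43107} \approx -1.1239$)
$\frac{a}{G{\left(-36,2 D{\left(6 \right)} - 6 \right)}} + \frac{r}{-24409} = - \frac{9833}{2 \left(2 \cdot 1 - 6\right)} - \frac{48449}{43107 \left(-24409\right)} = - \frac{9833}{2 \left(2 - 6\right)} - - \frac{48449}{1052198763} = - \frac{9833}{2 \left(-4\right)} + \frac{48449}{1052198763} = - \frac{9833}{-8} + \frac{48449}{1052198763} = \left(-9833\right) \left(- \frac{1}{8}\right) + \frac{48449}{1052198763} = \frac{9833}{8} + \frac{48449}{1052198763} = \frac{10346270824171}{8417590104}$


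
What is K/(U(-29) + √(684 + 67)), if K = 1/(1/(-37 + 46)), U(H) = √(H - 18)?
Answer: 9/(√751 + I*√47) ≈ 0.30907 - 0.077319*I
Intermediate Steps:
U(H) = √(-18 + H)
K = 9 (K = 1/(1/9) = 1/(⅑) = 9)
K/(U(-29) + √(684 + 67)) = 9/(√(-18 - 29) + √(684 + 67)) = 9/(√(-47) + √751) = 9/(I*√47 + √751) = 9/(√751 + I*√47)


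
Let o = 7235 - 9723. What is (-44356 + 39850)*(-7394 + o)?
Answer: 44528292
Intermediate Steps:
o = -2488
(-44356 + 39850)*(-7394 + o) = (-44356 + 39850)*(-7394 - 2488) = -4506*(-9882) = 44528292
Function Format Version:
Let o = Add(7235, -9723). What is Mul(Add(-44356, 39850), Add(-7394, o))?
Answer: 44528292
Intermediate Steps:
o = -2488
Mul(Add(-44356, 39850), Add(-7394, o)) = Mul(Add(-44356, 39850), Add(-7394, -2488)) = Mul(-4506, -9882) = 44528292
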